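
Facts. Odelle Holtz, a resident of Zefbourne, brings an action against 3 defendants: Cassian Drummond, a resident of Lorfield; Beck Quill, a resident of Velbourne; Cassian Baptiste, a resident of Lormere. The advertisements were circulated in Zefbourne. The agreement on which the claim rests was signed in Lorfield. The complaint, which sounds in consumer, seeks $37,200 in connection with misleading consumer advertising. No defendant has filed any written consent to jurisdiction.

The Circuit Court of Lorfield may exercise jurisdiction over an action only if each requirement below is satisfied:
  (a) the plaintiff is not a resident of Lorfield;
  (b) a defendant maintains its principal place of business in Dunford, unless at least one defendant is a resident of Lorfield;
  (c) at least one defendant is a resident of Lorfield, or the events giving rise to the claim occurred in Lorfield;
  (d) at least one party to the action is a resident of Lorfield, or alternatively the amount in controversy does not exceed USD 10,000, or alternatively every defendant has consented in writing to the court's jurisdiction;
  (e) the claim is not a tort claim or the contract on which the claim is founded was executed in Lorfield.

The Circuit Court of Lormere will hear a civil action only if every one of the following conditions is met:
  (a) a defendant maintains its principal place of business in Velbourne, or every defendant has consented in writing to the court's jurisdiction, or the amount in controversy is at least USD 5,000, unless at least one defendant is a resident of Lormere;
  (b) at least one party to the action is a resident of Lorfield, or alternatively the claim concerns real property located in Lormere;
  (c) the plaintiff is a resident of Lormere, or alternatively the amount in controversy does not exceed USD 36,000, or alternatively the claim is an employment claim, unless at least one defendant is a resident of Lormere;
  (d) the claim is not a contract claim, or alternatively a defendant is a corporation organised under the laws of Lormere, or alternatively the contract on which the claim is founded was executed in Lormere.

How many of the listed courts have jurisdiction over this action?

The Circuit Court of Lorfield:
  (a) The plaintiff resides in Zefbourne, which is not Lorfield. Met.
  (b) No defendant is a corporation. But Cassian Drummond resides in Lorfield, and the 'unless' clause therefore excuses the requirement. Satisfied.
  (c) Cassian Drummond resides in Lorfield — that alternative is enough. Satisfied.
  (d) Cassian Drummond resides in Lorfield, so this disjunct is met. Met.
  (e) The claim is a consumer claim, not a tort claim, so one alternative holds. Satisfied.
  → The court has jurisdiction.
The Circuit Court of Lormere:
  (a) The amount in controversy is $37,200, which meets the 5,000 dollars floor, which satisfies one of the alternatives. Satisfied.
  (b) Cassian Drummond resides in Lorfield, so this disjunct is met. Satisfied.
  (c) The plaintiff resides in Zefbourne, not Lormere; the amount in controversy is $37,200, above the 36,000 dollars ceiling; the claim is a consumer claim, not an employment claim — none of the alternatives is met. However, Cassian Baptiste resides in Lormere, so the 'unless' proviso supplies this condition. Met.
  (d) The claim is a consumer claim, not a contract claim, which satisfies one of the alternatives. Satisfied.
  → All conditions met; jurisdiction exists.
Courts with jurisdiction: the Circuit Court of Lorfield, the Circuit Court of Lormere — 2 in total.

2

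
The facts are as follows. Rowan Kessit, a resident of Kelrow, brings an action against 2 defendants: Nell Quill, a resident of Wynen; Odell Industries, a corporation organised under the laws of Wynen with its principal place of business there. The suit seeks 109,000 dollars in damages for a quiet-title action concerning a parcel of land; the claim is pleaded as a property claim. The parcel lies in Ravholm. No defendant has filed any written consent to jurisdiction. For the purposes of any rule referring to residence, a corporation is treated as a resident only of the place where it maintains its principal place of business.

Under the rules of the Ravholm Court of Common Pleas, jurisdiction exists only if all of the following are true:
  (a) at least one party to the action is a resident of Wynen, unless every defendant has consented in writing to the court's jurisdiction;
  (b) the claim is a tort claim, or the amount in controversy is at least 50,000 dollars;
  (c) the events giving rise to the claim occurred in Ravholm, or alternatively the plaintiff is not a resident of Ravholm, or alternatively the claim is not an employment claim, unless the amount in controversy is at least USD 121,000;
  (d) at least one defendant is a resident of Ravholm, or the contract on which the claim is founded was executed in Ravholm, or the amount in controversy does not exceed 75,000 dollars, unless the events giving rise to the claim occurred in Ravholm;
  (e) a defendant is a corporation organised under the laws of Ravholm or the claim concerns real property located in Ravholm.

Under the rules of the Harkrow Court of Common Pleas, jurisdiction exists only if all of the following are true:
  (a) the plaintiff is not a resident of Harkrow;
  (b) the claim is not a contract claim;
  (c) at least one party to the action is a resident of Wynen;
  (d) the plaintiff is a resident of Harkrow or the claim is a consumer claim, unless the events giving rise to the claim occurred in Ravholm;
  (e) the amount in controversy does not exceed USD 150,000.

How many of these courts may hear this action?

2

The Ravholm Court of Common Pleas:
  (a) Nell Quill resides in Wynen. Satisfied.
  (b) The amount in controversy is 109,000 dollars, which meets the USD 50,000 floor, so one alternative holds. Met.
  (c) The operative events occurred in Ravholm, which satisfies one of the alternatives. Met.
  (d) No defendant resides in Ravholm (they reside in Wynen, Wynen); no contract (and hence no place of execution) is alleged; the amount in controversy is USD 109,000, above the USD 75,000 ceiling — none of the alternatives is met. The proviso rescues it, though: the operative events occurred in Ravholm. Condition met.
  (e) The property lies in Ravholm, which satisfies one of the alternatives. Met.
  → The court has jurisdiction.
The Harkrow Court of Common Pleas:
  (a) The plaintiff resides in Kelrow, which is not Harkrow. Satisfied.
  (b) The claim is a property claim, not a contract claim. Met.
  (c) Nell Quill resides in Wynen. Satisfied.
  (d) The plaintiff resides in Kelrow, not Harkrow; the claim is a property claim, not a consumer claim — none of the alternatives is met. The proviso rescues it, though: the operative events occurred in Ravholm. Condition met.
  (e) The amount in controversy is $109,000, within the 150,000 dollars ceiling. Satisfied.
  → The court has jurisdiction.
Courts with jurisdiction: the Ravholm Court of Common Pleas, the Harkrow Court of Common Pleas — 2 in total.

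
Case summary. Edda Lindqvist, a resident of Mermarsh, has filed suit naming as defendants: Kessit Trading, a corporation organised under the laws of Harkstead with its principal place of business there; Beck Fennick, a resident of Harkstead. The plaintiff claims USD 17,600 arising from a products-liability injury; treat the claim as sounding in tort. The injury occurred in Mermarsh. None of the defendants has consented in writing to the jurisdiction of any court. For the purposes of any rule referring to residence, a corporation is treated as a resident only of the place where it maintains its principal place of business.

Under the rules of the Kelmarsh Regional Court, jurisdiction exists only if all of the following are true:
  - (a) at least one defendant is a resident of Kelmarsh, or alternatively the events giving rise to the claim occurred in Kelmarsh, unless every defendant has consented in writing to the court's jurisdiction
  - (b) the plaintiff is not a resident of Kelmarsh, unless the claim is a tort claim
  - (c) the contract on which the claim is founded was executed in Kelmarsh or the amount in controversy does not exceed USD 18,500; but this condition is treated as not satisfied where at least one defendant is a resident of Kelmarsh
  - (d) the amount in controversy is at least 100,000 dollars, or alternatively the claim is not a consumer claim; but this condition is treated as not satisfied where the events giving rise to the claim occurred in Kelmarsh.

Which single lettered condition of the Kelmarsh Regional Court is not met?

The Kelmarsh Regional Court:
  (a) No defendant resides in Kelmarsh (they reside in Harkstead, Harkstead); the operative events occurred in Mermarsh, not Kelmarsh — no alternative holds. The proviso offers no rescue either, since no such written consent has been filed. Not met.
  (b) The plaintiff resides in Mermarsh, which is not Kelmarsh. Met.
  (c) The amount in controversy is USD 17,600, within the 18,500 dollars ceiling, so one alternative holds. And the carve-out is inapplicable — no defendant resides in Kelmarsh (they reside in Harkstead, Harkstead). Met.
  (d) The claim is a tort claim, not a consumer claim, so one alternative holds. The carve-out does not apply: the operative events occurred in Mermarsh, not Kelmarsh. Satisfied.
Only condition (a) fails.

(a)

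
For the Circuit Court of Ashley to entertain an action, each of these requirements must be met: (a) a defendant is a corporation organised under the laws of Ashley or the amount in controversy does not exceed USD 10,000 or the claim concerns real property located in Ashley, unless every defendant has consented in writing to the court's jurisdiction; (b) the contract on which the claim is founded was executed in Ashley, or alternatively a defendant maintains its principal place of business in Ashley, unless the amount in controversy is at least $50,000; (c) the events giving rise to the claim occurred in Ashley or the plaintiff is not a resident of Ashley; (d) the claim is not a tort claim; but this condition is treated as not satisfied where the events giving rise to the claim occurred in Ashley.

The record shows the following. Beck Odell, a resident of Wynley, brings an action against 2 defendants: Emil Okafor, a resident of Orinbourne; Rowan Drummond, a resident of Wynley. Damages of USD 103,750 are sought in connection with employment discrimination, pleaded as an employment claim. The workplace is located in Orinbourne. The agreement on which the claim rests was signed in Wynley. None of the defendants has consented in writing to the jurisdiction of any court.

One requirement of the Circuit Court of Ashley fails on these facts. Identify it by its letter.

(a)

The Circuit Court of Ashley:
  (a) No defendant is a corporation; the amount in controversy is USD 103,750, above the $10,000 ceiling; the claim does not concern real property — every alternative fails. And no such written consent has been filed, so the proviso does not save it. Condition not met.
  (b) The contract was executed in Wynley, not Ashley; no defendant is a corporation — none of the alternatives is met. But the amount in controversy is 103,750 dollars, which meets the 50,000 dollars floor, and the 'unless' clause therefore excuses the requirement. Condition met.
  (c) The plaintiff resides in Wynley, which is not Ashley — that alternative is enough. Condition met.
  (d) The claim is an employment claim, not a tort claim. And the carve-out is inapplicable — the operative events occurred in Orinbourne, not Ashley. Condition met.
Only condition (a) fails.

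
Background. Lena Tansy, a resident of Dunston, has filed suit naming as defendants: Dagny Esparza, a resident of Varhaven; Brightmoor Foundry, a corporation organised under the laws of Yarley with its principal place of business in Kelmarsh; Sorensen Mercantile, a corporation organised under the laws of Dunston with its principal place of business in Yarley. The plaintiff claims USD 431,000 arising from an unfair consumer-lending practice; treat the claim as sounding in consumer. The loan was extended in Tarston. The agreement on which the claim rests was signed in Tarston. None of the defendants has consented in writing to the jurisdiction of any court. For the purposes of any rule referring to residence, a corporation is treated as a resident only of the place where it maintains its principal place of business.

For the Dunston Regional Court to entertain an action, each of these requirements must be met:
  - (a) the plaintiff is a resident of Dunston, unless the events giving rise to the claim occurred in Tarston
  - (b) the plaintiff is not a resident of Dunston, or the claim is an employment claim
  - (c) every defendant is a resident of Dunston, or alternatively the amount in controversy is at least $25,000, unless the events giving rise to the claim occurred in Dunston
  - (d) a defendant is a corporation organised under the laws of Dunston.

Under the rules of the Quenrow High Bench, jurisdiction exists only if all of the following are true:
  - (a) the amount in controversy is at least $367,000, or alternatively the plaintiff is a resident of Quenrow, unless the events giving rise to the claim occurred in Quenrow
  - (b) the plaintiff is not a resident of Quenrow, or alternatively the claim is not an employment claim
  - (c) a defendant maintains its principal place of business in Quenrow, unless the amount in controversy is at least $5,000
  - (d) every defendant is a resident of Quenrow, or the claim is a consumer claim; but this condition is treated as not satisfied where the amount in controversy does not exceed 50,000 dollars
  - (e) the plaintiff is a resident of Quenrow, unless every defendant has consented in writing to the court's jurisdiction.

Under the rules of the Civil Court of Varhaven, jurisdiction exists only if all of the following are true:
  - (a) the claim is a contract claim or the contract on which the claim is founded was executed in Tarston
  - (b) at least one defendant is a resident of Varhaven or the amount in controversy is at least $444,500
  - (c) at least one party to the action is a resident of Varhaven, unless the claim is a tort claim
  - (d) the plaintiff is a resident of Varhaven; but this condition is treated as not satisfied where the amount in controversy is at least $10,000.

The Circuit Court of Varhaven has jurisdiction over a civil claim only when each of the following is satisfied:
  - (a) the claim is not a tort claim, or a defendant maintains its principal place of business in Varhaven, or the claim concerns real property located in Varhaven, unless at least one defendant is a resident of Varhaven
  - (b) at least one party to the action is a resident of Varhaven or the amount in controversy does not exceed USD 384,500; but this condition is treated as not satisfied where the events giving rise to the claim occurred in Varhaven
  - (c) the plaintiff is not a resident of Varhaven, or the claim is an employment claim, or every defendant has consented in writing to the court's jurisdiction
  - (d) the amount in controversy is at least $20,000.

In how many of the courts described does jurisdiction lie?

1

The Dunston Regional Court:
  (a) The plaintiff resides in Dunston. Met.
  (b) The plaintiff resides in Dunston; the claim is a consumer claim, not an employment claim — none of the alternatives is met. Not met.
  (c) The amount in controversy is USD 431,000, which meets the 25,000 dollars floor — that alternative is enough. Met.
  (d) Sorensen Mercantile is organised under the laws of Dunston. Met.
  → At least one condition fails; no jurisdiction.
The Quenrow High Bench:
  (a) The amount in controversy is USD 431,000, which meets the $367,000 floor, so this disjunct is met. Condition met.
  (b) The plaintiff resides in Dunston, which is not Quenrow — that alternative is enough. Satisfied.
  (c) The corporate defendant(s) have their principal place of business in Kelmarsh, Yarley, not Quenrow. But the amount in controversy is $431,000, which meets the USD 5,000 floor, and the 'unless' clause therefore excuses the requirement. Met.
  (d) The claim is a consumer claim, which satisfies one of the alternatives. And the carve-out is inapplicable — the amount in controversy is 431,000 dollars, above the USD 50,000 ceiling. Met.
  (e) The plaintiff resides in Dunston, not Quenrow. The proviso offers no rescue either, since no such written consent has been filed. Condition not met.
  → The court lacks jurisdiction.
The Civil Court of Varhaven:
  (a) The contract was executed in Tarston, so this disjunct is met. Condition met.
  (b) Dagny Esparza resides in Varhaven — that alternative is enough. Met.
  (c) Dagny Esparza resides in Varhaven. Satisfied.
  (d) The plaintiff resides in Dunston, not Varhaven. Fails.
  → No jurisdiction.
The Circuit Court of Varhaven:
  (a) The claim is a consumer claim, not a tort claim, so one alternative holds. Satisfied.
  (b) Dagny Esparza resides in Varhaven — that alternative is enough. The exception is not triggered, since the operative events occurred in Tarston, not Varhaven. Met.
  (c) The plaintiff resides in Dunston, which is not Varhaven, so this disjunct is met. Satisfied.
  (d) The amount in controversy is $431,000, which meets the 20,000 dollars floor. Met.
  → Jurisdiction lies.
Courts with jurisdiction: the Circuit Court of Varhaven — 1 in total.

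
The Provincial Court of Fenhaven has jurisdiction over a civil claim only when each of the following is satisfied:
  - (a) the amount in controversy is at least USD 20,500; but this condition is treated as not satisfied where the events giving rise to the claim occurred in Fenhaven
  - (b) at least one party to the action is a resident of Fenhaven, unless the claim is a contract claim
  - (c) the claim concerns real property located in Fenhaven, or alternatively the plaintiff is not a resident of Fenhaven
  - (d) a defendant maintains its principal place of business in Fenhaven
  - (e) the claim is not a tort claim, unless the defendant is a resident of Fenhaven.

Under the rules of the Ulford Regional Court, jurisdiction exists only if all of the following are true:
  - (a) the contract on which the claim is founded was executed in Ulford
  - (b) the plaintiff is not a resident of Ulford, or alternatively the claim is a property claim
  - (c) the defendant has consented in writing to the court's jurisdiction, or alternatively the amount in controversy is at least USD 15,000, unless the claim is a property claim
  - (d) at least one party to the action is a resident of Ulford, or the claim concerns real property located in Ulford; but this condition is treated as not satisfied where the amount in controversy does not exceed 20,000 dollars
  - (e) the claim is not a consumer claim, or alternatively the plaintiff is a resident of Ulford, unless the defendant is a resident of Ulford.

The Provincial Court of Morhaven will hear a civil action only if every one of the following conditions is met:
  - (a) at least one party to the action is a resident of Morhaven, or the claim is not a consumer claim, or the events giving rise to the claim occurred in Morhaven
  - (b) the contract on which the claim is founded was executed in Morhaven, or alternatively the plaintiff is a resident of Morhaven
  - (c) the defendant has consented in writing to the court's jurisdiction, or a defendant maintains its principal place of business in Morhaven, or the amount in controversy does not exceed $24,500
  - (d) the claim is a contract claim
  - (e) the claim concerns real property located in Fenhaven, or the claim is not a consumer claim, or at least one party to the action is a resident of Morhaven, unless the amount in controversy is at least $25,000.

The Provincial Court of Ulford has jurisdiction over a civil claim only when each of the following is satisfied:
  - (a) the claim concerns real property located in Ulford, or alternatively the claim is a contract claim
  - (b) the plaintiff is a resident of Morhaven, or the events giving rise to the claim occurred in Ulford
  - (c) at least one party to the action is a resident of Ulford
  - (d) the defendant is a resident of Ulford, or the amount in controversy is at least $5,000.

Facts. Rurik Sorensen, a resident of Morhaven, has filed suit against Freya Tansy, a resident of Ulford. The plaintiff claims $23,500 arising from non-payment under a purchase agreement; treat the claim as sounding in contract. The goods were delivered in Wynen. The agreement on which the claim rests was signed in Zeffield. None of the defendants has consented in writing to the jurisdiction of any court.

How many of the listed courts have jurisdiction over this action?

The Provincial Court of Fenhaven:
  (a) The amount in controversy is USD 23,500, which meets the 20,500 dollars floor. The carve-out does not apply: the operative events occurred in Wynen, not Fenhaven. Met.
  (b) No party resides in Fenhaven. However, the claim is a contract claim, so the 'unless' proviso supplies this condition. Satisfied.
  (c) The plaintiff resides in Morhaven, which is not Fenhaven, so one alternative holds. Condition met.
  (d) No defendant is a corporation. Condition not met.
  (e) The claim is a contract claim, not a tort claim. Condition met.
  → Not every requirement is met — no jurisdiction.
The Ulford Regional Court:
  (a) The contract was executed in Zeffield, not Ulford. Not satisfied.
  (b) The plaintiff resides in Morhaven, which is not Ulford, so this disjunct is met. Met.
  (c) The amount in controversy is 23,500 dollars, which meets the USD 15,000 floor, so this disjunct is met. Condition met.
  (d) Freya Tansy resides in Ulford, so one alternative holds. The carve-out does not apply: the amount in controversy is USD 23,500, above the 20,000 dollars ceiling. Met.
  (e) The claim is a contract claim, not a consumer claim, so one alternative holds. Met.
  → At least one condition fails; no jurisdiction.
The Provincial Court of Morhaven:
  (a) Rurik Sorensen resides in Morhaven, so this disjunct is met. Met.
  (b) The plaintiff resides in Morhaven, so one alternative holds. Condition met.
  (c) The amount in controversy is 23,500 dollars, within the USD 24,500 ceiling, which satisfies one of the alternatives. Satisfied.
  (d) The claim is a contract claim. Met.
  (e) The claim is a contract claim, not a consumer claim, which satisfies one of the alternatives. Satisfied.
  → The court has jurisdiction.
The Provincial Court of Ulford:
  (a) The claim is a contract claim — that alternative is enough. Satisfied.
  (b) The plaintiff resides in Morhaven, so one alternative holds. Condition met.
  (c) Freya Tansy resides in Ulford. Met.
  (d) The defendant resides in Ulford, which satisfies one of the alternatives. Satisfied.
  → All conditions met; jurisdiction exists.
Courts with jurisdiction: the Provincial Court of Morhaven, the Provincial Court of Ulford — 2 in total.

2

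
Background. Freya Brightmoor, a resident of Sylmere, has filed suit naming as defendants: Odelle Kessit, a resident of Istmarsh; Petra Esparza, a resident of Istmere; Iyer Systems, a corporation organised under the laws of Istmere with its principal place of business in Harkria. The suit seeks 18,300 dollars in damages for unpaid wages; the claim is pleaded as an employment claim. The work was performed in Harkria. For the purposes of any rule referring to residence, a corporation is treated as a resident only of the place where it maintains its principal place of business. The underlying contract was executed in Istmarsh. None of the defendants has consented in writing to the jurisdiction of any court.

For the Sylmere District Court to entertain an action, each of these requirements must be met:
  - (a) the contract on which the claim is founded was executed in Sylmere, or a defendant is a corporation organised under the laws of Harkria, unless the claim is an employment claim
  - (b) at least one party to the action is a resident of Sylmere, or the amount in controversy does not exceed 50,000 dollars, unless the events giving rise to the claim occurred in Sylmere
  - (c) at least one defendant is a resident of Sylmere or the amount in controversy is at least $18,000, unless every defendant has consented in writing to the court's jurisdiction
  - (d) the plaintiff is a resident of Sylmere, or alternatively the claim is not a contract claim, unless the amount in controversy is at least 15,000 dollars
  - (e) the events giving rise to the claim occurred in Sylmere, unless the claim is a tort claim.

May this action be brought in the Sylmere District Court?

No

The Sylmere District Court:
  (a) The contract was executed in Istmarsh, not Sylmere; the corporate defendant(s) are organised in Istmere, not Harkria — every alternative fails. However, the claim is an employment claim, so the 'unless' proviso supplies this condition. Condition met.
  (b) Freya Brightmoor resides in Sylmere, so one alternative holds. Condition met.
  (c) The amount in controversy is USD 18,300, which meets the 18,000 dollars floor, which satisfies one of the alternatives. Met.
  (d) The plaintiff resides in Sylmere, which satisfies one of the alternatives. Condition met.
  (e) The operative events occurred in Harkria, not Sylmere. The proviso offers no rescue either, since the claim is an employment claim, not a tort claim. Condition not met.
  → Not every requirement is met — no jurisdiction.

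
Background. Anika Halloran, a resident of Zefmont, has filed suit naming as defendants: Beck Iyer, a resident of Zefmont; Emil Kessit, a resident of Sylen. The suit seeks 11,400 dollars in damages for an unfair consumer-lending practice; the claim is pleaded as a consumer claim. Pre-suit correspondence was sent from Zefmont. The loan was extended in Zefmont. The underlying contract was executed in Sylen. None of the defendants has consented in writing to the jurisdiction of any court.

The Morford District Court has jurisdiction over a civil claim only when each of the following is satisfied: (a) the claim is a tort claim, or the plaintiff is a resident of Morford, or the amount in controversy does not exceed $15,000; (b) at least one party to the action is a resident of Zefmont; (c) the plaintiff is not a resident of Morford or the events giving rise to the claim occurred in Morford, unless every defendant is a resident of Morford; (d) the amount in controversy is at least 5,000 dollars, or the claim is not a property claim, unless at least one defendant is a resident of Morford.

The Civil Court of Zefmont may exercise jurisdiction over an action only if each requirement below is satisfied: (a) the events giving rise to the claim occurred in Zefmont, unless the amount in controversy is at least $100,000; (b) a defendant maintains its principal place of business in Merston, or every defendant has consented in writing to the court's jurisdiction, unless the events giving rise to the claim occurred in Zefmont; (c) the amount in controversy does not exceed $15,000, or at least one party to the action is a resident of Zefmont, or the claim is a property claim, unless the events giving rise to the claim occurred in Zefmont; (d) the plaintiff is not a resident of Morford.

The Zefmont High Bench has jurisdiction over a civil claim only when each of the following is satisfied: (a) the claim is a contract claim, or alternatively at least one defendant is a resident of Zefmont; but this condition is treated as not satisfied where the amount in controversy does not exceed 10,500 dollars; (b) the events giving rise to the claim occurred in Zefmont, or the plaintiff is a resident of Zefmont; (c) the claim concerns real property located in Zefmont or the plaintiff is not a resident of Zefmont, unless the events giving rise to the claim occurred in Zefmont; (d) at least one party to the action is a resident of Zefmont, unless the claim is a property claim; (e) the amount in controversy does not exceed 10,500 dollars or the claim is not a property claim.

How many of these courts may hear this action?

The Morford District Court:
  (a) The amount in controversy is USD 11,400, within the 15,000 dollars ceiling — that alternative is enough. Satisfied.
  (b) Anika Halloran resides in Zefmont. Met.
  (c) The plaintiff resides in Zefmont, which is not Morford, so one alternative holds. Condition met.
  (d) The amount in controversy is USD 11,400, which meets the $5,000 floor — that alternative is enough. Satisfied.
  → The court has jurisdiction.
The Civil Court of Zefmont:
  (a) The operative events occurred in Zefmont. Condition met.
  (b) No defendant is a corporation; no such written consent has been filed — every alternative fails. However, the operative events occurred in Zefmont, so the 'unless' proviso supplies this condition. Condition met.
  (c) The amount in controversy is USD 11,400, within the USD 15,000 ceiling, so this disjunct is met. Met.
  (d) The plaintiff resides in Zefmont, which is not Morford. Satisfied.
  → The court has jurisdiction.
The Zefmont High Bench:
  (a) Beck Iyer resides in Zefmont — that alternative is enough. The carve-out does not apply: the amount in controversy is 11,400 dollars, above the 10,500 dollars ceiling. Condition met.
  (b) The operative events occurred in Zefmont, which satisfies one of the alternatives. Satisfied.
  (c) The claim does not concern real property; the plaintiff resides in Zefmont — none of the alternatives is met. The proviso rescues it, though: the operative events occurred in Zefmont. Satisfied.
  (d) Anika Halloran resides in Zefmont. Met.
  (e) The claim is a consumer claim, not a property claim, which satisfies one of the alternatives. Condition met.
  → All conditions met; jurisdiction exists.
Courts with jurisdiction: the Morford District Court, the Civil Court of Zefmont, the Zefmont High Bench — 3 in total.

3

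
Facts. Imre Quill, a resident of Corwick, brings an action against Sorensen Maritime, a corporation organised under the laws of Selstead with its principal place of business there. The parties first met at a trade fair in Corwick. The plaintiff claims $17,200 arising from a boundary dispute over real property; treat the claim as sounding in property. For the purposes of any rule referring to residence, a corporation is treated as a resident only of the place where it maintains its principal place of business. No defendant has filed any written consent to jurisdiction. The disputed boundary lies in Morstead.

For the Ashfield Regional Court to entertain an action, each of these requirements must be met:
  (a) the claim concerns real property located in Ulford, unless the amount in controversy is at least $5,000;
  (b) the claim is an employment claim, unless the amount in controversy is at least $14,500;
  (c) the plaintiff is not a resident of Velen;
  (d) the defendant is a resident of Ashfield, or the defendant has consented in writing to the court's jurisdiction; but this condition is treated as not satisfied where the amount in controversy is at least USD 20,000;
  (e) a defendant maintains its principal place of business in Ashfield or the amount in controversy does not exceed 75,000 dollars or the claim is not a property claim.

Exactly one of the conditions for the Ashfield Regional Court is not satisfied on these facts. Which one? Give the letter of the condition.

The Ashfield Regional Court:
  (a) The property lies in Morstead, not Ulford. But the amount in controversy is $17,200, which meets the USD 5,000 floor, and the 'unless' clause therefore excuses the requirement. Satisfied.
  (b) The claim is a property claim, not an employment claim. But the amount in controversy is 17,200 dollars, which meets the USD 14,500 floor, and the 'unless' clause therefore excuses the requirement. Met.
  (c) The plaintiff resides in Corwick, which is not Velen. Met.
  (d) The defendant resides in Selstead, not Ashfield; no such written consent has been filed — every alternative fails. Condition not met.
  (e) The amount in controversy is USD 17,200, within the $75,000 ceiling, so this disjunct is met. Met.
Only condition (d) fails.

(d)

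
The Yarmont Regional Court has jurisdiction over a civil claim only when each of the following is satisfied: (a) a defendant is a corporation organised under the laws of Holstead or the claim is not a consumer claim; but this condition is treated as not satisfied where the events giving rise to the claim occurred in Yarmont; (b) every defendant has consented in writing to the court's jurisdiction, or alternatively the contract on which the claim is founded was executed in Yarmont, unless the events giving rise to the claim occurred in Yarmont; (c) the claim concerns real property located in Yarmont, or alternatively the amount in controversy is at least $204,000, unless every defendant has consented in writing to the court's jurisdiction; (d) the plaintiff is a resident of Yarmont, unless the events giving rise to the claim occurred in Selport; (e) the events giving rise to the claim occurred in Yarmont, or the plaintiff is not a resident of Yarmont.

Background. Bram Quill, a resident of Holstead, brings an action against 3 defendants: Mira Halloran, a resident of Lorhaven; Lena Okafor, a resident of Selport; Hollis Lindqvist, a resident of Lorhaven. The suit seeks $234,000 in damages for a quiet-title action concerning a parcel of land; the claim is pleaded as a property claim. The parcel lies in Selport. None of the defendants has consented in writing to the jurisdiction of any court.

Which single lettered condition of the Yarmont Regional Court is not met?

The Yarmont Regional Court:
  (a) The claim is a property claim, not a consumer claim, which satisfies one of the alternatives. And the carve-out is inapplicable — the operative events occurred in Selport, not Yarmont. Satisfied.
  (b) No such written consent has been filed; no contract (and hence no place of execution) is alleged — every alternative fails. Nor does the 'unless' clause help: the operative events occurred in Selport, not Yarmont. Condition not met.
  (c) The amount in controversy is $234,000, which meets the 204,000 dollars floor — that alternative is enough. Satisfied.
  (d) The plaintiff resides in Holstead, not Yarmont. But the operative events occurred in Selport, and the 'unless' clause therefore excuses the requirement. Satisfied.
  (e) The plaintiff resides in Holstead, which is not Yarmont, which satisfies one of the alternatives. Satisfied.
Only condition (b) fails.

(b)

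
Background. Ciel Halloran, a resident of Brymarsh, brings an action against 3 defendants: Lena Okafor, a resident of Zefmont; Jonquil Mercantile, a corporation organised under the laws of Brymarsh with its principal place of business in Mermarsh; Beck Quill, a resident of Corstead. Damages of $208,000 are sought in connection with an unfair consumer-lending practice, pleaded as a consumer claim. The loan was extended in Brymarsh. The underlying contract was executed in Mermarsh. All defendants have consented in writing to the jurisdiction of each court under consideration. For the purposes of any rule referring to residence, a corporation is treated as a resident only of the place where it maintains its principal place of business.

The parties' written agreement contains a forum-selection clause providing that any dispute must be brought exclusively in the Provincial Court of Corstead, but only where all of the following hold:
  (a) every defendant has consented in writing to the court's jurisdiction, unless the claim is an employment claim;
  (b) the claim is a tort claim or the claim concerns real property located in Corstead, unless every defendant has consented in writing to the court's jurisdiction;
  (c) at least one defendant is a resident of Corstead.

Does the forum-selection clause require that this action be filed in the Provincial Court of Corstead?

Yes

The Provincial Court of Corstead:
  (a) Every defendant has filed written consent. Condition met.
  (b) The claim is a consumer claim, not a tort claim; the claim does not concern real property — no alternative holds. But every defendant has filed written consent, and the 'unless' clause therefore excuses the requirement. Satisfied.
  (c) Beck Quill resides in Corstead. Satisfied.
  → The clause applies.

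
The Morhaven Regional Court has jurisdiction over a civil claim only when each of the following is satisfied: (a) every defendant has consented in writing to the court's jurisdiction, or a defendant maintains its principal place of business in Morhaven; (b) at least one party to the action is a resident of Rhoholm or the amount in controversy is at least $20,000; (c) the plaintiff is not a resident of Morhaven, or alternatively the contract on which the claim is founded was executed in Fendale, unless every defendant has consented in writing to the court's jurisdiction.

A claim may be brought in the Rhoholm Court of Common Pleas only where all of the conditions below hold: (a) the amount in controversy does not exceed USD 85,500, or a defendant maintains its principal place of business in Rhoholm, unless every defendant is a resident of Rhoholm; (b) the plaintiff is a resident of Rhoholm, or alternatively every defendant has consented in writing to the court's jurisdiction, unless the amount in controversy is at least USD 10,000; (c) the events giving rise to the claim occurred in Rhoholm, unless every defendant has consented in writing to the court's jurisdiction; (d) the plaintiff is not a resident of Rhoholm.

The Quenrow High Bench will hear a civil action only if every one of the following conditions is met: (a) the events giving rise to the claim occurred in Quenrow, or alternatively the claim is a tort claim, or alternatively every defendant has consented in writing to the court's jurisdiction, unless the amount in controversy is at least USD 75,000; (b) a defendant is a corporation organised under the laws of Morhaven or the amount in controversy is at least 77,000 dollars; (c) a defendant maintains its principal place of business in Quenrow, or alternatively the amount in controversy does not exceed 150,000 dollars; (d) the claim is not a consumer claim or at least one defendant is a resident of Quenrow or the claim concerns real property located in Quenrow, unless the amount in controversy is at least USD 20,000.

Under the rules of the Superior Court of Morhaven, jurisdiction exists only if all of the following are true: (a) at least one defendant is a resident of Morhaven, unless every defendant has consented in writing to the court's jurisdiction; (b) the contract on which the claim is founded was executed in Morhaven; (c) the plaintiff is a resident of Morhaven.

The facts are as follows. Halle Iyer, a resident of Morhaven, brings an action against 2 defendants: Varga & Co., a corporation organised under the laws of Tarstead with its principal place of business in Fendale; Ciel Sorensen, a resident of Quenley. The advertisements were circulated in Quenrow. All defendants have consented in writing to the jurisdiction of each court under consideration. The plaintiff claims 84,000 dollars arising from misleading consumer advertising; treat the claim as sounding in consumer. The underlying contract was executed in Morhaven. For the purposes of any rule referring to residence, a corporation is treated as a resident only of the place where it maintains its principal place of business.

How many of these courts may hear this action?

4

The Morhaven Regional Court:
  (a) Every defendant has filed written consent, so this disjunct is met. Met.
  (b) The amount in controversy is 84,000 dollars, which meets the $20,000 floor — that alternative is enough. Met.
  (c) The plaintiff resides in Morhaven; the contract was executed in Morhaven, not Fendale — no alternative holds. The proviso rescues it, though: every defendant has filed written consent. Condition met.
  → All conditions met; jurisdiction exists.
The Rhoholm Court of Common Pleas:
  (a) The amount in controversy is $84,000, within the $85,500 ceiling — that alternative is enough. Met.
  (b) Every defendant has filed written consent — that alternative is enough. Met.
  (c) The operative events occurred in Quenrow, not Rhoholm. The proviso rescues it, though: every defendant has filed written consent. Condition met.
  (d) The plaintiff resides in Morhaven, which is not Rhoholm. Condition met.
  → Jurisdiction lies.
The Quenrow High Bench:
  (a) The operative events occurred in Quenrow, so this disjunct is met. Condition met.
  (b) The amount in controversy is $84,000, which meets the $77,000 floor, so this disjunct is met. Satisfied.
  (c) The amount in controversy is 84,000 dollars, within the 150,000 dollars ceiling, which satisfies one of the alternatives. Satisfied.
  (d) The claim is a consumer claim; no defendant resides in Quenrow (they reside in Fendale, Quenley); the claim does not concern real property — every alternative fails. However, the amount in controversy is $84,000, which meets the USD 20,000 floor, so the 'unless' proviso supplies this condition. Met.
  → Jurisdiction lies.
The Superior Court of Morhaven:
  (a) No defendant resides in Morhaven (they reside in Fendale, Quenley). But every defendant has filed written consent, and the 'unless' clause therefore excuses the requirement. Satisfied.
  (b) The contract was executed in Morhaven. Condition met.
  (c) The plaintiff resides in Morhaven. Met.
  → The court has jurisdiction.
Courts with jurisdiction: the Morhaven Regional Court, the Rhoholm Court of Common Pleas, the Quenrow High Bench, the Superior Court of Morhaven — 4 in total.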